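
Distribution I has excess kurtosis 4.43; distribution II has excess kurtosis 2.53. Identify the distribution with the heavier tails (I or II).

I

Higher excess kurtosis ⇒ heavier tails relative to the normal distribution.
4.43 vs 2.53: the larger is 4.43, so I has heavier tails.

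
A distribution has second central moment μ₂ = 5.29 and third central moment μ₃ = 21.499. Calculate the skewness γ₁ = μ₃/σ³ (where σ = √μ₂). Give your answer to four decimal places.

1.7670

σ = √μ₂ = √5.29 = 2.30000
σ³ = μ₂^(3/2) = 12.16700
γ₁ = μ₃/σ³ = 21.499 / 12.16700 ≈ 1.7670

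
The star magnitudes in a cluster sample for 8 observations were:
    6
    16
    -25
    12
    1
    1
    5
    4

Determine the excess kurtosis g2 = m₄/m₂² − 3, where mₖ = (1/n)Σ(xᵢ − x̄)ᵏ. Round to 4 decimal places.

x̄ = 2.5000
Σ(xᵢ − x̄)² = 1054.0000 ⇒ m₂ = 131.75000
Σ(xᵢ − x̄)⁴ = 613478.5000 ⇒ m₄ = 76684.81250
m₂² = 17358.06250
g2 = m₄/m₂² − 3 = 4.41782 − 3 ≈ 1.4178

1.4178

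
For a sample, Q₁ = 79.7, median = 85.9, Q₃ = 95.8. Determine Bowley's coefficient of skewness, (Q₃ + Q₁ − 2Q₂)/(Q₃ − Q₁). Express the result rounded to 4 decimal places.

0.2298

numerator: Q₃ + Q₁ − 2Q₂ = 95.8 + 79.7 − 2×85.9 = 3.7000
denominator: Q₃ − Q₁ = 95.8 − 79.7 = 16.1000
Bowley skewness = 3.7000 / 16.1000 ≈ 0.2298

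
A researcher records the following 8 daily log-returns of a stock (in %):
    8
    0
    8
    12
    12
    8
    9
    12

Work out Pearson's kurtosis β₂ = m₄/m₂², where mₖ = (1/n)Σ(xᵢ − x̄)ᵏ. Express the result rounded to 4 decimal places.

x̄ = 8.6250
Σ(xᵢ − x̄)² = 109.8750 ⇒ m₂ = 13.73438
Σ(xᵢ − x̄)⁴ = 5923.6816 ⇒ m₄ = 740.46021
m₂² = 188.63306
β₂ = m₄/m₂² = 740.46021 / 188.63306 ≈ 3.9254

3.9254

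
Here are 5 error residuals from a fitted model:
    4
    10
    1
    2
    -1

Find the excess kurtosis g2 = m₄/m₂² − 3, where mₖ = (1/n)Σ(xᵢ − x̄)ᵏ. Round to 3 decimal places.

-0.531

x̄ = 3.2000
Σ(xᵢ − x̄)² = 70.8000 ⇒ m₂ = 14.16000
Σ(xᵢ − x̄)⁴ = 2475.2160 ⇒ m₄ = 495.04320
m₂² = 200.50560
g2 = m₄/m₂² − 3 = 2.46897 − 3 ≈ -0.531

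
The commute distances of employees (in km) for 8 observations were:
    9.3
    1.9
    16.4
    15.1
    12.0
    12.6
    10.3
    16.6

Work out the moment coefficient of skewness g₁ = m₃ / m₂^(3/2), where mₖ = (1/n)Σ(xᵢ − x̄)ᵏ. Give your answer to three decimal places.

-1.003

x̄ = (9.3 + 1.9 + 16.4 + 15.1 + 12.0 + 12.6 + 10.3 + 16.6) / 8 = 11.7750
deviations (xᵢ − x̄): -2.4750, -9.8750, 4.6250, 3.3250, 0.2250, 0.8250, -1.4750, 4.8250
Σ(xᵢ − x̄)² = 162.2750 ⇒ m₂ = 162.2750/8 = 20.28437
Σ(xᵢ − x̄)³ = -732.7433 ⇒ m₃ = -732.7433/8 = -91.59291
m₂^(3/2) = 20.28437^(1.5) = 91.35713
g₁ = m₃ / m₂^(3/2) = -91.59291 / 91.35713 ≈ -1.003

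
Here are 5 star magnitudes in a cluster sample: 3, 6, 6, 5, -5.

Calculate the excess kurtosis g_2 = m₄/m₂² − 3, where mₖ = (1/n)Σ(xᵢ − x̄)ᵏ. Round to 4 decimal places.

x̄ = 3.0000
Σ(xᵢ − x̄)² = 86.0000 ⇒ m₂ = 17.20000
Σ(xᵢ − x̄)⁴ = 4274.0000 ⇒ m₄ = 854.80000
m₂² = 295.84000
g_2 = m₄/m₂² − 3 = 2.88940 − 3 ≈ -0.1106

-0.1106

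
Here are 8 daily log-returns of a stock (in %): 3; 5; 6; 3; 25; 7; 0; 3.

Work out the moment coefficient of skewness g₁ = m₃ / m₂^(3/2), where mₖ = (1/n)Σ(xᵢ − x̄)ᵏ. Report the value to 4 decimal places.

1.9195

x̄ = (3 + 5 + 6 + 3 + 25 + 7 + 0 + 3) / 8 = 6.5000
deviations (xᵢ − x̄): -3.5000, -1.5000, -0.5000, -3.5000, 18.5000, 0.5000, -6.5000, -3.5000
Σ(xᵢ − x̄)² = 424.0000 ⇒ m₂ = 424.0000/8 = 53.00000
Σ(xᵢ − x̄)³ = 5925.0000 ⇒ m₃ = 5925.0000/8 = 740.62500
m₂^(3/2) = 53.00000^(1.5) = 385.84582
g₁ = m₃ / m₂^(3/2) = 740.62500 / 385.84582 ≈ 1.9195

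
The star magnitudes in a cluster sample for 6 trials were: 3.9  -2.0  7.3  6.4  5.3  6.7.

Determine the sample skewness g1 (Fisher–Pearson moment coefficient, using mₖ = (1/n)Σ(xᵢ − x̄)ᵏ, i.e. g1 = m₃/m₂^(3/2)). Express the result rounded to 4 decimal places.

-1.3495

x̄ = (3.9 - 2.0 + 7.3 + 6.4 + 5.3 + 6.7) / 6 = 4.6000
deviations (xᵢ − x̄): -0.7000, -6.6000, 2.7000, 1.8000, 0.7000, 2.1000
Σ(xᵢ − x̄)² = 59.4800 ⇒ m₂ = 59.4800/6 = 9.91333
Σ(xᵢ − x̄)³ = -252.7200 ⇒ m₃ = -252.7200/6 = -42.12000
m₂^(3/2) = 9.91333^(1.5) = 31.21257
g1 = m₃ / m₂^(3/2) = -42.12000 / 31.21257 ≈ -1.3495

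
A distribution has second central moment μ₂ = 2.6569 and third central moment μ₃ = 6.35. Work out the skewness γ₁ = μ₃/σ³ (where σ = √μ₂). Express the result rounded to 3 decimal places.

σ = √μ₂ = √2.6569 = 1.63000
σ³ = μ₂^(3/2) = 4.33075
γ₁ = μ₃/σ³ = 6.35 / 4.33075 ≈ 1.466

1.466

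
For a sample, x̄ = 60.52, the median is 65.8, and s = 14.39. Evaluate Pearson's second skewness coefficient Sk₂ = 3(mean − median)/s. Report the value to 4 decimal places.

Sk₂ = 3(60.52 − 65.8) / 14.39 = 3 × -5.2800 / 14.39
    = -15.8400 / 14.39 ≈ -1.1008

-1.1008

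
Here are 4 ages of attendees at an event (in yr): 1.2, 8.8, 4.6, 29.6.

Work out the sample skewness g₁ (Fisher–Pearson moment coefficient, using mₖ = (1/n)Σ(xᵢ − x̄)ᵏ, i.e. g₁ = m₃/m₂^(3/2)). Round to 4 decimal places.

x̄ = (1.2 + 8.8 + 4.6 + 29.6) / 4 = 11.0500
deviations (xᵢ − x̄): -9.8500, -2.2500, -6.4500, 18.5500
Σ(xᵢ − x̄)² = 487.7900 ⇒ m₂ = 487.7900/4 = 121.94750
Σ(xᵢ − x̄)³ = 5147.7030 ⇒ m₃ = 5147.7030/4 = 1286.92575
m₂^(3/2) = 121.94750^(1.5) = 1346.66432
g₁ = m₃ / m₂^(3/2) = 1286.92575 / 1346.66432 ≈ 0.9556

0.9556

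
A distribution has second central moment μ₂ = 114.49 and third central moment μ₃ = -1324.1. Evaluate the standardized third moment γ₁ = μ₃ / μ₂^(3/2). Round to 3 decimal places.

σ = √μ₂ = √114.49 = 10.70000
σ³ = μ₂^(3/2) = 1225.04300
γ₁ = μ₃/σ³ = -1324.1 / 1225.04300 ≈ -1.081

-1.081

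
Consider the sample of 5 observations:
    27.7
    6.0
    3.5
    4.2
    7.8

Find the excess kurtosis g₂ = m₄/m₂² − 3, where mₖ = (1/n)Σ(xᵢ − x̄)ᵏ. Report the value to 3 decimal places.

x̄ = 9.8400
Σ(xᵢ − x̄)² = 409.8920 ⇒ m₂ = 81.97840
Σ(xᵢ − x̄)⁴ = 104610.2738 ⇒ m₄ = 20922.05475
m₂² = 6720.45807
g₂ = m₄/m₂² − 3 = 3.11319 − 3 ≈ 0.113

0.113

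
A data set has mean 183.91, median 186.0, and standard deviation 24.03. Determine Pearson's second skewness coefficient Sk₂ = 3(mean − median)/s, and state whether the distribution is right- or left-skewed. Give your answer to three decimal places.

-0.261, left-skewed

Sk₂ = 3(183.91 − 186.0) / 24.03 = 3 × -2.0900 / 24.03
    = -6.2700 / 24.03 ≈ -0.261
Sk₂ < 0 ⇒ mean < median ⇒ left-skewed (negative skew).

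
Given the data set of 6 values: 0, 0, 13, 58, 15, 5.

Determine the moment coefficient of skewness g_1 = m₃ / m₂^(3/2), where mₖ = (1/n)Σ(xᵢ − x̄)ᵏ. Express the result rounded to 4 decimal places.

x̄ = (0 + 0 + 13 + 58 + 15 + 5) / 6 = 15.1667
deviations (xᵢ − x̄): -15.1667, -15.1667, -2.1667, 42.8333, -0.1667, -10.1667
Σ(xᵢ − x̄)² = 2402.8333 ⇒ m₂ = 2402.8333/6 = 400.47222
Σ(xᵢ − x̄)³ = 70547.5556 ⇒ m₃ = 70547.5556/6 = 11757.92593
m₂^(3/2) = 400.47222^(1.5) = 8014.17085
g_1 = m₃ / m₂^(3/2) = 11757.92593 / 8014.17085 ≈ 1.4671

1.4671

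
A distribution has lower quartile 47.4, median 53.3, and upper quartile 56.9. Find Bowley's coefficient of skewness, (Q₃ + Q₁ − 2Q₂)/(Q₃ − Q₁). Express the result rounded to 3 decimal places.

numerator: Q₃ + Q₁ − 2Q₂ = 56.9 + 47.4 − 2×53.3 = -2.3000
denominator: Q₃ − Q₁ = 56.9 − 47.4 = 9.5000
Bowley skewness = -2.3000 / 9.5000 ≈ -0.242

-0.242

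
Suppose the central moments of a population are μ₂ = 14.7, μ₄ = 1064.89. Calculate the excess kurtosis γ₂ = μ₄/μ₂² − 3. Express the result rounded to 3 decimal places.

1.928

μ₂² = 14.7² = 216.09000
μ₄/μ₂² = 1064.89 / 216.09000 = 4.92799
γ₂ = 4.92799 − 3 ≈ 1.928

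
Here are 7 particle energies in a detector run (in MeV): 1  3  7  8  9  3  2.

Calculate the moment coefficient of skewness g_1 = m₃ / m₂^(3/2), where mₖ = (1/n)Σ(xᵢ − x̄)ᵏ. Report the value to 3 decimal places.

x̄ = (1 + 3 + 7 + 8 + 9 + 3 + 2) / 7 = 4.7143
deviations (xᵢ − x̄): -3.7143, -1.7143, 2.2857, 3.2857, 4.2857, -1.7143, -2.7143
Σ(xᵢ − x̄)² = 61.4286 ⇒ m₂ = 61.4286/7 = 8.77551
Σ(xᵢ − x̄)³ = 44.8163 ⇒ m₃ = 44.8163/7 = 6.40233
m₂^(3/2) = 8.77551^(1.5) = 25.99612
g_1 = m₃ / m₂^(3/2) = 6.40233 / 25.99612 ≈ 0.246

0.246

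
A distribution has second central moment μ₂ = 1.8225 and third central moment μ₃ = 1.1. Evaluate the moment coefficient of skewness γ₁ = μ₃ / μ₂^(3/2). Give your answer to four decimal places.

σ = √μ₂ = √1.8225 = 1.35000
σ³ = μ₂^(3/2) = 2.46038
γ₁ = μ₃/σ³ = 1.1 / 2.46038 ≈ 0.4471

0.4471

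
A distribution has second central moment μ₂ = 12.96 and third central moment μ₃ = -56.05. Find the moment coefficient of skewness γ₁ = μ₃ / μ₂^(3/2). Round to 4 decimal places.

σ = √μ₂ = √12.96 = 3.60000
σ³ = μ₂^(3/2) = 46.65600
γ₁ = μ₃/σ³ = -56.05 / 46.65600 ≈ -1.2013

-1.2013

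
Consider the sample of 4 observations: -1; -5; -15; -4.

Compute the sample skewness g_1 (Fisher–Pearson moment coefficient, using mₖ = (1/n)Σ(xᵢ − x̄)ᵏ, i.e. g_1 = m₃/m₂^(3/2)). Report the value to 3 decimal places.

-0.878

x̄ = (-1 - 5 - 15 - 4) / 4 = -6.2500
deviations (xᵢ − x̄): 5.2500, 1.2500, -8.7500, 2.2500
Σ(xᵢ − x̄)² = 110.7500 ⇒ m₂ = 110.7500/4 = 27.68750
Σ(xᵢ − x̄)³ = -511.8750 ⇒ m₃ = -511.8750/4 = -127.96875
m₂^(3/2) = 27.68750^(1.5) = 145.68862
g_1 = m₃ / m₂^(3/2) = -127.96875 / 145.68862 ≈ -0.878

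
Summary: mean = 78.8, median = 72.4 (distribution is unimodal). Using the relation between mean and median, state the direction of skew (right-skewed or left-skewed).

mean − median = 78.8 − 72.4 = 6.4
mean > median ⇒ the longer tail is on the right ⇒ right-skewed (positively skewed).

right-skewed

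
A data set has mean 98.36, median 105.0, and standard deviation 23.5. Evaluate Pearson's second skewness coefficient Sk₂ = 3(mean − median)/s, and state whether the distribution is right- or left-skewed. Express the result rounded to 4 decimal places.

Sk₂ = 3(98.36 − 105.0) / 23.5 = 3 × -6.6400 / 23.5
    = -19.9200 / 23.5 ≈ -0.8477
Sk₂ < 0 ⇒ mean < median ⇒ left-skewed (negative skew).

-0.8477, left-skewed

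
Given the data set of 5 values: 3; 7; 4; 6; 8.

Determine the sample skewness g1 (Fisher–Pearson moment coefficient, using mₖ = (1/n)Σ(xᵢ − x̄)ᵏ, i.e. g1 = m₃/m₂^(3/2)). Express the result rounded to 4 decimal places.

x̄ = (3 + 7 + 4 + 6 + 8) / 5 = 5.6000
deviations (xᵢ − x̄): -2.6000, 1.4000, -1.6000, 0.4000, 2.4000
Σ(xᵢ − x̄)² = 17.2000 ⇒ m₂ = 17.2000/5 = 3.44000
Σ(xᵢ − x̄)³ = -5.0400 ⇒ m₃ = -5.0400/5 = -1.00800
m₂^(3/2) = 3.44000^(1.5) = 6.38025
g1 = m₃ / m₂^(3/2) = -1.00800 / 6.38025 ≈ -0.1580

-0.1580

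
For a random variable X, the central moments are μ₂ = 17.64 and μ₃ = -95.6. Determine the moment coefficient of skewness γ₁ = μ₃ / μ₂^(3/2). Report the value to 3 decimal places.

σ = √μ₂ = √17.64 = 4.20000
σ³ = μ₂^(3/2) = 74.08800
γ₁ = μ₃/σ³ = -95.6 / 74.08800 ≈ -1.290

-1.290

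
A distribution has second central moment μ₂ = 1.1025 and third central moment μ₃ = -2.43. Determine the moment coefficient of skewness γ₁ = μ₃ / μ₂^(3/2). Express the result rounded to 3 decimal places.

-2.099

σ = √μ₂ = √1.1025 = 1.05000
σ³ = μ₂^(3/2) = 1.15763
γ₁ = μ₃/σ³ = -2.43 / 1.15763 ≈ -2.099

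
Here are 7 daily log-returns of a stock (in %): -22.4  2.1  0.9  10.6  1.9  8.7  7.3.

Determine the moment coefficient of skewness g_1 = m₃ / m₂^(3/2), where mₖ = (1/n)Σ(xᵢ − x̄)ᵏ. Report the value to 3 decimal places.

-1.562

x̄ = (-22.4 + 2.1 + 0.9 + 10.6 + 1.9 + 8.7 + 7.3) / 7 = 1.3000
deviations (xᵢ − x̄): -23.7000, 0.8000, -0.4000, 9.3000, 0.6000, 7.4000, 6.0000
Σ(xᵢ − x̄)² = 740.1000 ⇒ m₂ = 740.1000/7 = 105.72857
Σ(xᵢ − x̄)³ = -11885.8080 ⇒ m₃ = -11885.8080/7 = -1697.97257
m₂^(3/2) = 105.72857^(1.5) = 1087.14769
g_1 = m₃ / m₂^(3/2) = -1697.97257 / 1087.14769 ≈ -1.562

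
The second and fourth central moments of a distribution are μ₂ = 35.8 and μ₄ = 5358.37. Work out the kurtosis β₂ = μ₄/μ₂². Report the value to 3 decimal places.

μ₂² = 35.8² = 1281.64000
μ₄/μ₂² = 5358.37 / 1281.64000 = 4.18087
β₂ ≈ 4.181

4.181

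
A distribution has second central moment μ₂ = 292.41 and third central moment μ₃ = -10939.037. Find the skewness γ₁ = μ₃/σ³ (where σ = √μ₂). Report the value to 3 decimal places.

-2.188

σ = √μ₂ = √292.41 = 17.10000
σ³ = μ₂^(3/2) = 5000.21100
γ₁ = μ₃/σ³ = -10939.037 / 5000.21100 ≈ -2.188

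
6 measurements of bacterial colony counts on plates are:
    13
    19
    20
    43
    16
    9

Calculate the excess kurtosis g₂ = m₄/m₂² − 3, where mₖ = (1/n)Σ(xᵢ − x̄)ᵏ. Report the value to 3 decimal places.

0.478

x̄ = 20.0000
Σ(xᵢ − x̄)² = 716.0000 ⇒ m₂ = 119.33333
Σ(xᵢ − x̄)⁴ = 297140.0000 ⇒ m₄ = 49523.33333
m₂² = 14240.44444
g₂ = m₄/m₂² − 3 = 3.47765 − 3 ≈ 0.478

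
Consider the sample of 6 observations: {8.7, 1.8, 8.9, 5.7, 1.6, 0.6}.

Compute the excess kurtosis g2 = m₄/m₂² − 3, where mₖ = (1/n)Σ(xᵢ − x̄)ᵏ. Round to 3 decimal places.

x̄ = 4.5500
Σ(xᵢ − x̄)² = 69.3350 ⇒ m₂ = 11.55583
Σ(xᵢ − x̄)⁴ = 1032.7874 ⇒ m₄ = 172.13124
m₂² = 133.53728
g2 = m₄/m₂² − 3 = 1.28901 − 3 ≈ -1.711

-1.711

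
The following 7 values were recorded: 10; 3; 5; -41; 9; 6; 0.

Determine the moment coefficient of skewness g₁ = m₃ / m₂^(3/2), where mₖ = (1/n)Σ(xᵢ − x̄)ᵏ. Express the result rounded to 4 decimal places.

x̄ = (10 + 3 + 5 - 41 + 9 + 6 + 0) / 7 = -1.1429
deviations (xᵢ − x̄): 11.1429, 4.1429, 6.1429, -39.8571, 10.1429, 7.1429, 1.1429
Σ(xᵢ − x̄)² = 1922.8571 ⇒ m₂ = 1922.8571/7 = 274.69388
Σ(xᵢ − x̄)³ = -60220.8980 ⇒ m₃ = -60220.8980/7 = -8602.98542
m₂^(3/2) = 274.69388^(1.5) = 4552.74651
g₁ = m₃ / m₂^(3/2) = -8602.98542 / 4552.74651 ≈ -1.8896

-1.8896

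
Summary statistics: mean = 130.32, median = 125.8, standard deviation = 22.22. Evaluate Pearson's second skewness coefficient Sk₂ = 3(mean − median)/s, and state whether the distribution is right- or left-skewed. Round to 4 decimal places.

0.6103, right-skewed

Sk₂ = 3(130.32 − 125.8) / 22.22 = 3 × 4.5200 / 22.22
    = 13.5600 / 22.22 ≈ 0.6103
Sk₂ > 0 ⇒ mean > median ⇒ right-skewed (positive skew).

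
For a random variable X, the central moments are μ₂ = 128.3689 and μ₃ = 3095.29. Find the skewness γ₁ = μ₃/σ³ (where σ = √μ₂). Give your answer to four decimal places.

σ = √μ₂ = √128.3689 = 11.33000
σ³ = μ₂^(3/2) = 1454.41964
γ₁ = μ₃/σ³ = 3095.29 / 1454.41964 ≈ 2.1282

2.1282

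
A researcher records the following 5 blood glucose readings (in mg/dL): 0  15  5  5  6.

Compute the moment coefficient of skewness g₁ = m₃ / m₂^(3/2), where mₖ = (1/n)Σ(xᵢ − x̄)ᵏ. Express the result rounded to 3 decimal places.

x̄ = (0 + 15 + 5 + 5 + 6) / 5 = 6.2000
deviations (xᵢ − x̄): -6.2000, 8.8000, -1.2000, -1.2000, -0.2000
Σ(xᵢ − x̄)² = 118.8000 ⇒ m₂ = 118.8000/5 = 23.76000
Σ(xᵢ − x̄)³ = 439.6800 ⇒ m₃ = 439.6800/5 = 87.93600
m₂^(3/2) = 23.76000^(1.5) = 115.81629
g₁ = m₃ / m₂^(3/2) = 87.93600 / 115.81629 ≈ 0.759

0.759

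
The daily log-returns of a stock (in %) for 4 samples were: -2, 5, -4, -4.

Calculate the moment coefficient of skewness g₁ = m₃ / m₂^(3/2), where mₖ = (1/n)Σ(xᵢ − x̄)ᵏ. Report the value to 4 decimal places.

x̄ = (-2 + 5 - 4 - 4) / 4 = -1.2500
deviations (xᵢ − x̄): -0.7500, 6.2500, -2.7500, -2.7500
Σ(xᵢ − x̄)² = 54.7500 ⇒ m₂ = 54.7500/4 = 13.68750
Σ(xᵢ − x̄)³ = 202.1250 ⇒ m₃ = 202.1250/4 = 50.53125
m₂^(3/2) = 13.68750^(1.5) = 50.63913
g₁ = m₃ / m₂^(3/2) = 50.53125 / 50.63913 ≈ 0.9979

0.9979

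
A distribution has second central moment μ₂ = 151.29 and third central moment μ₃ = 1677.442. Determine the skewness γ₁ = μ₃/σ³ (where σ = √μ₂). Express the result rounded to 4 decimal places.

σ = √μ₂ = √151.29 = 12.30000
σ³ = μ₂^(3/2) = 1860.86700
γ₁ = μ₃/σ³ = 1677.442 / 1860.86700 ≈ 0.9014

0.9014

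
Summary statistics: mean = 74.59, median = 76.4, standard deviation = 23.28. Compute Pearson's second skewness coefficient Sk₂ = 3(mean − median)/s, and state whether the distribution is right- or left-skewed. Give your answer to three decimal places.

Sk₂ = 3(74.59 − 76.4) / 23.28 = 3 × -1.8100 / 23.28
    = -5.4300 / 23.28 ≈ -0.233
Sk₂ < 0 ⇒ mean < median ⇒ left-skewed (negative skew).

-0.233, left-skewed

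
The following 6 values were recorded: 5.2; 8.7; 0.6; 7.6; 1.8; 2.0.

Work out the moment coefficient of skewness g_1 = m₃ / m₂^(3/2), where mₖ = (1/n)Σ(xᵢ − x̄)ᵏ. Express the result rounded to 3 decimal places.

x̄ = (5.2 + 8.7 + 0.6 + 7.6 + 1.8 + 2.0) / 6 = 4.3167
deviations (xᵢ − x̄): 0.8833, 4.3833, -3.7167, 3.2833, -2.5167, -2.3167
Σ(xᵢ − x̄)² = 56.2883 ⇒ m₂ = 56.2883/6 = 9.38139
Σ(xᵢ − x̄)³ = 40.5906 ⇒ m₃ = 40.5906/6 = 6.76509
m₂^(3/2) = 9.38139^(1.5) = 28.73431
g_1 = m₃ / m₂^(3/2) = 6.76509 / 28.73431 ≈ 0.235

0.235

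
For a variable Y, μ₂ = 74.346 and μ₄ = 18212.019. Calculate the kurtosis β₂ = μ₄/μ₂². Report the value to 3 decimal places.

3.295

μ₂² = 74.346² = 5527.32772
μ₄/μ₂² = 18212.019 / 5527.32772 = 3.29490
β₂ ≈ 3.295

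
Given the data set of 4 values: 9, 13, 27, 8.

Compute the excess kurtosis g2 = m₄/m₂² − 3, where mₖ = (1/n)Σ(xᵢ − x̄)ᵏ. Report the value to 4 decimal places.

-0.8429

x̄ = 14.2500
Σ(xᵢ − x̄)² = 230.7500 ⇒ m₂ = 57.68750
Σ(xᵢ − x̄)⁴ = 28714.5781 ⇒ m₄ = 7178.64453
m₂² = 3327.84766
g2 = m₄/m₂² − 3 = 2.15714 − 3 ≈ -0.8429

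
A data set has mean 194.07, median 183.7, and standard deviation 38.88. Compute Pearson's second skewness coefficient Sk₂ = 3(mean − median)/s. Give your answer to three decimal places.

0.800

Sk₂ = 3(194.07 − 183.7) / 38.88 = 3 × 10.3700 / 38.88
    = 31.1100 / 38.88 ≈ 0.800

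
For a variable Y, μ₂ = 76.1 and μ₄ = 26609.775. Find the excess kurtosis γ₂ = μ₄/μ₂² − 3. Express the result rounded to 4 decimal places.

1.5949

μ₂² = 76.1² = 5791.21000
μ₄/μ₂² = 26609.775 / 5791.21000 = 4.59486
γ₂ = 4.59486 − 3 ≈ 1.5949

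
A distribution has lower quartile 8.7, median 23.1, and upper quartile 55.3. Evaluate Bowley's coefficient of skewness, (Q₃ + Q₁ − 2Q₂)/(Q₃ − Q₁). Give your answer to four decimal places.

numerator: Q₃ + Q₁ − 2Q₂ = 55.3 + 8.7 − 2×23.1 = 17.8000
denominator: Q₃ − Q₁ = 55.3 − 8.7 = 46.6000
Bowley skewness = 17.8000 / 46.6000 ≈ 0.3820

0.3820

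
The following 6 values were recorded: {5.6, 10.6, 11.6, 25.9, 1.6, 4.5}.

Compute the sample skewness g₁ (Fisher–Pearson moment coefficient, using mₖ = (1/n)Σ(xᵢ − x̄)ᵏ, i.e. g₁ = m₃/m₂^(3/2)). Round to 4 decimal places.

x̄ = (5.6 + 10.6 + 11.6 + 25.9 + 1.6 + 4.5) / 6 = 9.9667
deviations (xᵢ − x̄): -4.3667, 0.6333, 1.6333, 15.9333, -8.3667, -5.4667
Σ(xᵢ − x̄)² = 375.8933 ⇒ m₂ = 375.8933/6 = 62.64889
Σ(xᵢ − x̄)³ = 3217.3176 ⇒ m₃ = 3217.3176/6 = 536.21959
m₂^(3/2) = 62.64889^(1.5) = 495.87254
g₁ = m₃ / m₂^(3/2) = 536.21959 / 495.87254 ≈ 1.0814

1.0814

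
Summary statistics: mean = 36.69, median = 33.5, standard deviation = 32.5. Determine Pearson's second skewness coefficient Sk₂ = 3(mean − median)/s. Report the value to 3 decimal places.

Sk₂ = 3(36.69 − 33.5) / 32.5 = 3 × 3.1900 / 32.5
    = 9.5700 / 32.5 ≈ 0.294

0.294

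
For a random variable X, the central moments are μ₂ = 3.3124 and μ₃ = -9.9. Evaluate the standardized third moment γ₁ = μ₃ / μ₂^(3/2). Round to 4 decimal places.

σ = √μ₂ = √3.3124 = 1.82000
σ³ = μ₂^(3/2) = 6.02857
γ₁ = μ₃/σ³ = -9.9 / 6.02857 ≈ -1.6422

-1.6422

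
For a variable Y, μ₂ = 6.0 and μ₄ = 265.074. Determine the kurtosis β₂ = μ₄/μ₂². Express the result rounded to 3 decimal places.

μ₂² = 6.0² = 36.00000
μ₄/μ₂² = 265.074 / 36.00000 = 7.36317
β₂ ≈ 7.363

7.363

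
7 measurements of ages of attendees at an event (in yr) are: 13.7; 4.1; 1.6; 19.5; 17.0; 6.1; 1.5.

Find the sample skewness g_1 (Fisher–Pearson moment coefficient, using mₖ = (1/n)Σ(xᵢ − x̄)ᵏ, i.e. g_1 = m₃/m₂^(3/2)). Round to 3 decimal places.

x̄ = (13.7 + 4.1 + 1.6 + 19.5 + 17.0 + 6.1 + 1.5) / 7 = 9.0714
deviations (xᵢ − x̄): 4.6286, -4.9714, -7.4714, 10.4286, 7.9286, -2.9714, -7.5714
Σ(xᵢ − x̄)² = 339.7343 ⇒ m₂ = 339.7343/7 = 48.53347
Σ(xᵢ − x̄)³ = 731.5082 ⇒ m₃ = 731.5082/7 = 104.50118
m₂^(3/2) = 48.53347^(1.5) = 338.11311
g_1 = m₃ / m₂^(3/2) = 104.50118 / 338.11311 ≈ 0.309

0.309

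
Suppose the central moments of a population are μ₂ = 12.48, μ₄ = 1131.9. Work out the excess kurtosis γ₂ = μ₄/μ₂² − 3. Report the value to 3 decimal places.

μ₂² = 12.48² = 155.75040
μ₄/μ₂² = 1131.9 / 155.75040 = 7.26740
γ₂ = 7.26740 − 3 ≈ 4.267

4.267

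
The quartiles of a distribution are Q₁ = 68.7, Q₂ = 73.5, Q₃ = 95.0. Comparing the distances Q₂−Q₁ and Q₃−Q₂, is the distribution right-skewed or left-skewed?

right-skewed

Q₂ − Q₁ = 4.8;  Q₃ − Q₂ = 21.5
Q₃ − Q₂ > Q₂ − Q₁ ⇒ the upper half is more spread out ⇒ right-skewed.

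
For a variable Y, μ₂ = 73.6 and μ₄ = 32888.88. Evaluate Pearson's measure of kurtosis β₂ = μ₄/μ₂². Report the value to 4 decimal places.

6.0715

μ₂² = 73.6² = 5416.96000
μ₄/μ₂² = 32888.88 / 5416.96000 = 6.07146
β₂ ≈ 6.0715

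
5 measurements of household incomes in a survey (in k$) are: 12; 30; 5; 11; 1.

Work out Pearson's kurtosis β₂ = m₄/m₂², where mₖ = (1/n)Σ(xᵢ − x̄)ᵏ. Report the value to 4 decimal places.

x̄ = 11.8000
Σ(xᵢ − x̄)² = 494.8000 ⇒ m₂ = 98.96000
Σ(xᵢ − x̄)⁴ = 125463.3760 ⇒ m₄ = 25092.67520
m₂² = 9793.08160
β₂ = m₄/m₂² = 25092.67520 / 9793.08160 ≈ 2.5623

2.5623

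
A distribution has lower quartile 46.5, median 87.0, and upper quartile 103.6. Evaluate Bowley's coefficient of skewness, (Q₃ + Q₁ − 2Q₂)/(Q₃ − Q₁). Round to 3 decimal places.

-0.419

numerator: Q₃ + Q₁ − 2Q₂ = 103.6 + 46.5 − 2×87.0 = -23.9000
denominator: Q₃ − Q₁ = 103.6 − 46.5 = 57.1000
Bowley skewness = -23.9000 / 57.1000 ≈ -0.419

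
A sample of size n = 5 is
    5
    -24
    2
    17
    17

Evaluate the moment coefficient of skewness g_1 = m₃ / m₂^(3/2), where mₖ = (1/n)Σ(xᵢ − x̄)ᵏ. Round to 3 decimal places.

x̄ = (5 - 24 + 2 + 17 + 17) / 5 = 3.4000
deviations (xᵢ − x̄): 1.6000, -27.4000, -1.4000, 13.6000, 13.6000
Σ(xᵢ − x̄)² = 1125.2000 ⇒ m₂ = 1125.2000/5 = 225.04000
Σ(xᵢ − x̄)³ = -15538.5600 ⇒ m₃ = -15538.5600/5 = -3107.71200
m₂^(3/2) = 225.04000^(1.5) = 3375.90004
g_1 = m₃ / m₂^(3/2) = -3107.71200 / 3375.90004 ≈ -0.921

-0.921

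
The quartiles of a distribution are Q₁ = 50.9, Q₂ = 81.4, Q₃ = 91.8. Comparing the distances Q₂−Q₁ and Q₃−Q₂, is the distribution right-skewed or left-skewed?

left-skewed

Q₂ − Q₁ = 30.5;  Q₃ − Q₂ = 10.4
Q₂ − Q₁ > Q₃ − Q₂ ⇒ the lower half is more spread out ⇒ left-skewed.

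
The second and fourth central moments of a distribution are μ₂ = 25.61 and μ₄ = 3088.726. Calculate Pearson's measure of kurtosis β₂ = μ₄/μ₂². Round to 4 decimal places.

4.7093

μ₂² = 25.61² = 655.87210
μ₄/μ₂² = 3088.726 / 655.87210 = 4.70934
β₂ ≈ 4.7093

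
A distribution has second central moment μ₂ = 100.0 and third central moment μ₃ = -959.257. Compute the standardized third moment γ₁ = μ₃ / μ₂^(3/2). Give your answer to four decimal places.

σ = √μ₂ = √100.0 = 10.00000
σ³ = μ₂^(3/2) = 1000.00000
γ₁ = μ₃/σ³ = -959.257 / 1000.00000 ≈ -0.9593

-0.9593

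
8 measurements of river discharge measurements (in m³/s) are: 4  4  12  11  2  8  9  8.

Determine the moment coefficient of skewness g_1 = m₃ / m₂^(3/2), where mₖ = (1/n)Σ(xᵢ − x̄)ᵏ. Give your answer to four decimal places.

-0.1578

x̄ = (4 + 4 + 12 + 11 + 2 + 8 + 9 + 8) / 8 = 7.2500
deviations (xᵢ − x̄): -3.2500, -3.2500, 4.7500, 3.7500, -5.2500, 0.7500, 1.7500, 0.7500
Σ(xᵢ − x̄)² = 89.5000 ⇒ m₂ = 89.5000/8 = 11.18750
Σ(xᵢ − x̄)³ = -47.2500 ⇒ m₃ = -47.2500/8 = -5.90625
m₂^(3/2) = 11.18750^(1.5) = 37.41964
g_1 = m₃ / m₂^(3/2) = -5.90625 / 37.41964 ≈ -0.1578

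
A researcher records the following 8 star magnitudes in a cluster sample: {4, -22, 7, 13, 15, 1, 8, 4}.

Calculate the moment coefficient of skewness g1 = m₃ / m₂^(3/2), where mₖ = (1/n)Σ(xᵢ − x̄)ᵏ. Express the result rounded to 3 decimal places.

-1.518

x̄ = (4 - 22 + 7 + 13 + 15 + 1 + 8 + 4) / 8 = 3.7500
deviations (xᵢ − x̄): 0.2500, -25.7500, 3.2500, 9.2500, 11.2500, -2.7500, 4.2500, 0.2500
Σ(xᵢ − x̄)² = 911.5000 ⇒ m₂ = 911.5000/8 = 113.93750
Σ(xᵢ − x̄)³ = -14768.2500 ⇒ m₃ = -14768.2500/8 = -1846.03125
m₂^(3/2) = 113.93750^(1.5) = 1216.18608
g1 = m₃ / m₂^(3/2) = -1846.03125 / 1216.18608 ≈ -1.518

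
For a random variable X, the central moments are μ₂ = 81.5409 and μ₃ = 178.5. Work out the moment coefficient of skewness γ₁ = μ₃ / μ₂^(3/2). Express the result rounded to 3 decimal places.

0.242

σ = √μ₂ = √81.5409 = 9.03000
σ³ = μ₂^(3/2) = 736.31433
γ₁ = μ₃/σ³ = 178.5 / 736.31433 ≈ 0.242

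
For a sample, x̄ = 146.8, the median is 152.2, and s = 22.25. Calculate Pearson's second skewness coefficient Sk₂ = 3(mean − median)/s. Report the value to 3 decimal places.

-0.728

Sk₂ = 3(146.8 − 152.2) / 22.25 = 3 × -5.4000 / 22.25
    = -16.2000 / 22.25 ≈ -0.728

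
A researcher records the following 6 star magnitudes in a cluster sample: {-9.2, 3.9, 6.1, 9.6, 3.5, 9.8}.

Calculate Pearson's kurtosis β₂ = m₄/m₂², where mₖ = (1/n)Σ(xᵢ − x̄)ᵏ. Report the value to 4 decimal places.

x̄ = 3.9500
Σ(xᵢ − x̄)² = 243.8950 ⇒ m₂ = 40.64917
Σ(xᵢ − x̄)⁴ = 32113.8250 ⇒ m₄ = 5352.30417
m₂² = 1652.35475
β₂ = m₄/m₂² = 5352.30417 / 1652.35475 ≈ 3.2392

3.2392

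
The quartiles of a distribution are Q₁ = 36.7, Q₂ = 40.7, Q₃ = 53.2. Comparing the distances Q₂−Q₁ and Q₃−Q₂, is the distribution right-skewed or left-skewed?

right-skewed

Q₂ − Q₁ = 4.0;  Q₃ − Q₂ = 12.5
Q₃ − Q₂ > Q₂ − Q₁ ⇒ the upper half is more spread out ⇒ right-skewed.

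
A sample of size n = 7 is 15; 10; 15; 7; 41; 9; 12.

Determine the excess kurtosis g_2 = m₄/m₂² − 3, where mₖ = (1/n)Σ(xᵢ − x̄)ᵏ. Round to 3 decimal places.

1.576

x̄ = 15.5714
Σ(xᵢ − x̄)² = 807.7143 ⇒ m₂ = 115.38776
Σ(xᵢ − x̄)⁴ = 426496.4140 ⇒ m₄ = 60928.05914
m₂² = 13314.33403
g_2 = m₄/m₂² − 3 = 4.57613 − 3 ≈ 1.576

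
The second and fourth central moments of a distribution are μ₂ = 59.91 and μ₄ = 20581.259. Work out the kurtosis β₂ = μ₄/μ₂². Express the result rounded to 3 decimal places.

5.734

μ₂² = 59.91² = 3589.20810
μ₄/μ₂² = 20581.259 / 3589.20810 = 5.73421
β₂ ≈ 5.734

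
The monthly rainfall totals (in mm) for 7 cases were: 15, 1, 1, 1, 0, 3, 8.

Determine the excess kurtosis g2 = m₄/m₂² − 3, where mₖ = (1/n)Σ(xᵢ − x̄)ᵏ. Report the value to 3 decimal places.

x̄ = 4.1429
Σ(xᵢ − x̄)² = 180.8571 ⇒ m₂ = 25.83673
Σ(xᵢ − x̄)⁴ = 14705.4402 ⇒ m₄ = 2100.77718
m₂² = 667.53686
g2 = m₄/m₂² − 3 = 3.14706 − 3 ≈ 0.147

0.147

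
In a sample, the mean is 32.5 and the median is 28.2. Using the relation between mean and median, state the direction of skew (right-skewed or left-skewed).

mean − median = 32.5 − 28.2 = 4.3
mean > median ⇒ the longer tail is on the right ⇒ right-skewed (positively skewed).

right-skewed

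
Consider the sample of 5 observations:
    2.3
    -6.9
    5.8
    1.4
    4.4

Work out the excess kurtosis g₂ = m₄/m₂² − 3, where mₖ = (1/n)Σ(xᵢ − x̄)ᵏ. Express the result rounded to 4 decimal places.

-0.2949

x̄ = 1.4000
Σ(xᵢ − x̄)² = 98.0600 ⇒ m₂ = 19.61200
Σ(xᵢ − x̄)⁴ = 5202.2978 ⇒ m₄ = 1040.45956
m₂² = 384.63054
g₂ = m₄/m₂² − 3 = 2.70509 − 3 ≈ -0.2949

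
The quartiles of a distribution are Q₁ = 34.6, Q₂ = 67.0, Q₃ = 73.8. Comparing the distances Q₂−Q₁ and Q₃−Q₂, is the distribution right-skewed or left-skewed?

left-skewed

Q₂ − Q₁ = 32.4;  Q₃ − Q₂ = 6.8
Q₂ − Q₁ > Q₃ − Q₂ ⇒ the lower half is more spread out ⇒ left-skewed.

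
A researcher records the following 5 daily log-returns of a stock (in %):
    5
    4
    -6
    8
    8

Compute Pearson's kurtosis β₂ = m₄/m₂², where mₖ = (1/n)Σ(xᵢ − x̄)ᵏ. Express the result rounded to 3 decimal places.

2.792

x̄ = 3.8000
Σ(xᵢ − x̄)² = 132.8000 ⇒ m₂ = 26.56000
Σ(xᵢ − x̄)⁴ = 9848.0960 ⇒ m₄ = 1969.61920
m₂² = 705.43360
β₂ = m₄/m₂² = 1969.61920 / 705.43360 ≈ 2.792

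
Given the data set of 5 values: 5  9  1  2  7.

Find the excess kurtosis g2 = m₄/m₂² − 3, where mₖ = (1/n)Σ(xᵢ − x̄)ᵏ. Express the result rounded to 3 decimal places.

-1.494

x̄ = 4.8000
Σ(xᵢ − x̄)² = 44.8000 ⇒ m₂ = 8.96000
Σ(xᵢ − x̄)⁴ = 604.5760 ⇒ m₄ = 120.91520
m₂² = 80.28160
g2 = m₄/m₂² − 3 = 1.50614 − 3 ≈ -1.494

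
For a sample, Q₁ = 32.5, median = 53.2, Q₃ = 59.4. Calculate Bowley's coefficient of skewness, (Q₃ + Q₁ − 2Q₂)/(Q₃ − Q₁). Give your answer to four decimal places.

numerator: Q₃ + Q₁ − 2Q₂ = 59.4 + 32.5 − 2×53.2 = -14.5000
denominator: Q₃ − Q₁ = 59.4 − 32.5 = 26.9000
Bowley skewness = -14.5000 / 26.9000 ≈ -0.5390

-0.5390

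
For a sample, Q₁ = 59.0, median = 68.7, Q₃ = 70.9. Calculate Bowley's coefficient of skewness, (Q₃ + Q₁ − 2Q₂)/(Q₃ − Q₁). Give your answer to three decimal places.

-0.630

numerator: Q₃ + Q₁ − 2Q₂ = 70.9 + 59.0 − 2×68.7 = -7.5000
denominator: Q₃ − Q₁ = 70.9 − 59.0 = 11.9000
Bowley skewness = -7.5000 / 11.9000 ≈ -0.630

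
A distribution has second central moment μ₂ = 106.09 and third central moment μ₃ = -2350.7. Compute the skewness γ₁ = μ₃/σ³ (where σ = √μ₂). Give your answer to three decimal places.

σ = √μ₂ = √106.09 = 10.30000
σ³ = μ₂^(3/2) = 1092.72700
γ₁ = μ₃/σ³ = -2350.7 / 1092.72700 ≈ -2.151

-2.151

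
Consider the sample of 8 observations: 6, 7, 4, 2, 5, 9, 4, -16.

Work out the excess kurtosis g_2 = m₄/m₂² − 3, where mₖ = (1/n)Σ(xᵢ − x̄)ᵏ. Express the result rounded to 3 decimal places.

x̄ = 2.6250
Σ(xᵢ − x̄)² = 427.8750 ⇒ m₂ = 53.48438
Σ(xᵢ − x̄)⁴ = 122519.9941 ⇒ m₄ = 15314.99927
m₂² = 2860.57837
g_2 = m₄/m₂² − 3 = 5.35381 − 3 ≈ 2.354

2.354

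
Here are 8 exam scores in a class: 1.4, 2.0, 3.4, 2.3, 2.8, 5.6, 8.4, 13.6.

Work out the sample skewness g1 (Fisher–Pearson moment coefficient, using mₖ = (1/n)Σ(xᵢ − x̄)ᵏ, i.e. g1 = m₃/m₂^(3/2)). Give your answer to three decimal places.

x̄ = (1.4 + 2.0 + 3.4 + 2.3 + 2.8 + 5.6 + 8.4 + 13.6) / 8 = 4.9375
deviations (xᵢ − x̄): -3.5375, -2.9375, -1.5375, -2.6375, -2.1375, 0.6625, 3.4625, 8.6625
Σ(xᵢ − x̄)² = 122.4988 ⇒ m₂ = 122.4988/8 = 15.31234
Σ(xᵢ − x̄)³ = 590.4635 ⇒ m₃ = 590.4635/8 = 73.80793
m₂^(3/2) = 15.31234^(1.5) = 59.91872
g1 = m₃ / m₂^(3/2) = 73.80793 / 59.91872 ≈ 1.232

1.232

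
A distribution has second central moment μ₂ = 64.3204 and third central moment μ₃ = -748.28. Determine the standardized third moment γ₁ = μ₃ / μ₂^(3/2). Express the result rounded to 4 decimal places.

σ = √μ₂ = √64.3204 = 8.02000
σ³ = μ₂^(3/2) = 515.84961
γ₁ = μ₃/σ³ = -748.28 / 515.84961 ≈ -1.4506

-1.4506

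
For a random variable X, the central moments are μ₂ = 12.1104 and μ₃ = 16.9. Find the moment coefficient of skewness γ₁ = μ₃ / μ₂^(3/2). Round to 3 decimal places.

0.401

σ = √μ₂ = √12.1104 = 3.48000
σ³ = μ₂^(3/2) = 42.14419
γ₁ = μ₃/σ³ = 16.9 / 42.14419 ≈ 0.401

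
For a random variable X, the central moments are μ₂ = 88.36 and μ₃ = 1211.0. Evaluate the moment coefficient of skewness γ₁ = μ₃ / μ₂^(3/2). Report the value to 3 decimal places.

σ = √μ₂ = √88.36 = 9.40000
σ³ = μ₂^(3/2) = 830.58400
γ₁ = μ₃/σ³ = 1211.0 / 830.58400 ≈ 1.458

1.458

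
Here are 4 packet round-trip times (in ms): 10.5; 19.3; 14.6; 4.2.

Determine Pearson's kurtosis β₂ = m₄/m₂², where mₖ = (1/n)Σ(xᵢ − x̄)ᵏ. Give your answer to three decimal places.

1.757

x̄ = 12.1500
Σ(xᵢ − x̄)² = 123.0500 ⇒ m₂ = 30.76250
Σ(xᵢ − x̄)⁴ = 6651.5080 ⇒ m₄ = 1662.87701
m₂² = 946.33141
β₂ = m₄/m₂² = 1662.87701 / 946.33141 ≈ 1.757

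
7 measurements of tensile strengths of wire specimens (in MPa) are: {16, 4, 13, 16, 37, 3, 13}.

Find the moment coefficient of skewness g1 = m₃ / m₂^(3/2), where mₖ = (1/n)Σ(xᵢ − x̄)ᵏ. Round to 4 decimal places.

x̄ = (16 + 4 + 13 + 16 + 37 + 3 + 13) / 7 = 14.5714
deviations (xᵢ − x̄): 1.4286, -10.5714, -1.5714, 1.4286, 22.4286, -11.5714, -1.5714
Σ(xᵢ − x̄)² = 757.7143 ⇒ m₂ = 757.7143/7 = 108.24490
Σ(xᵢ − x̄)³ = 8549.7551 ⇒ m₃ = 8549.7551/7 = 1221.39359
m₂^(3/2) = 108.24490^(1.5) = 1126.18867
g1 = m₃ / m₂^(3/2) = 1221.39359 / 1126.18867 ≈ 1.0845

1.0845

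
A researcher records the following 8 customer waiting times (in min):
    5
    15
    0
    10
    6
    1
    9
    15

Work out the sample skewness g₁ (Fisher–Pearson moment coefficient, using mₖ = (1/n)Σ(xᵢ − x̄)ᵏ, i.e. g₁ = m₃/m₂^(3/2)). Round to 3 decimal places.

x̄ = (5 + 15 + 0 + 10 + 6 + 1 + 9 + 15) / 8 = 7.6250
deviations (xᵢ − x̄): -2.6250, 7.3750, -7.6250, 2.3750, -1.6250, -6.6250, 1.3750, 7.3750
Σ(xᵢ − x̄)² = 227.8750 ⇒ m₂ = 227.8750/8 = 28.48438
Σ(xᵢ − x̄)³ = 61.7813 ⇒ m₃ = 61.7813/8 = 7.72266
m₂^(3/2) = 28.48438^(1.5) = 152.02326
g₁ = m₃ / m₂^(3/2) = 7.72266 / 152.02326 ≈ 0.051

0.051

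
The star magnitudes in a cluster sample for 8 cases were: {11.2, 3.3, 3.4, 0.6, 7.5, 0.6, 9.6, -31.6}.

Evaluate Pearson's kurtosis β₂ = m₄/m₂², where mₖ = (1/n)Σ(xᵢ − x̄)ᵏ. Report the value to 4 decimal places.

5.2331

x̄ = 0.5750
Σ(xᵢ − x̄)² = 1292.9350 ⇒ m₂ = 161.61688
Σ(xᵢ − x̄)⁴ = 1093499.5167 ⇒ m₄ = 136687.43959
m₂² = 26120.01428
β₂ = m₄/m₂² = 136687.43959 / 26120.01428 ≈ 5.2331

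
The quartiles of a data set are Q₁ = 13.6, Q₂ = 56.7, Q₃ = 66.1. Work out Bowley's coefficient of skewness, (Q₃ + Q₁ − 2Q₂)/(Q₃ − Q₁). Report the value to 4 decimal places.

numerator: Q₃ + Q₁ − 2Q₂ = 66.1 + 13.6 − 2×56.7 = -33.7000
denominator: Q₃ − Q₁ = 66.1 − 13.6 = 52.5000
Bowley skewness = -33.7000 / 52.5000 ≈ -0.6419

-0.6419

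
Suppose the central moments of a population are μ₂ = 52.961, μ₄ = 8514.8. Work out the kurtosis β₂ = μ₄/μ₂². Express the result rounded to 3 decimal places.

μ₂² = 52.961² = 2804.86752
μ₄/μ₂² = 8514.8 / 2804.86752 = 3.03572
β₂ ≈ 3.036

3.036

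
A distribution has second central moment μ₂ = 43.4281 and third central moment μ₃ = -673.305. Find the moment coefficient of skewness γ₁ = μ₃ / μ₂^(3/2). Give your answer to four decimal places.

-2.3526

σ = √μ₂ = √43.4281 = 6.59000
σ³ = μ₂^(3/2) = 286.19118
γ₁ = μ₃/σ³ = -673.305 / 286.19118 ≈ -2.3526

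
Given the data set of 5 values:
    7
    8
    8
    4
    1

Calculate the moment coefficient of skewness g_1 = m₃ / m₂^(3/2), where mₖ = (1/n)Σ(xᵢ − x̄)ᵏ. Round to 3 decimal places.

-0.700

x̄ = (7 + 8 + 8 + 4 + 1) / 5 = 5.6000
deviations (xᵢ − x̄): 1.4000, 2.4000, 2.4000, -1.6000, -4.6000
Σ(xᵢ − x̄)² = 37.2000 ⇒ m₂ = 37.2000/5 = 7.44000
Σ(xᵢ − x̄)³ = -71.0400 ⇒ m₃ = -71.0400/5 = -14.20800
m₂^(3/2) = 7.44000^(1.5) = 20.29361
g_1 = m₃ / m₂^(3/2) = -14.20800 / 20.29361 ≈ -0.700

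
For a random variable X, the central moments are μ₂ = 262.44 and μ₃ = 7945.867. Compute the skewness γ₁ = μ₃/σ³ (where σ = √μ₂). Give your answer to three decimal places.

σ = √μ₂ = √262.44 = 16.20000
σ³ = μ₂^(3/2) = 4251.52800
γ₁ = μ₃/σ³ = 7945.867 / 4251.52800 ≈ 1.869

1.869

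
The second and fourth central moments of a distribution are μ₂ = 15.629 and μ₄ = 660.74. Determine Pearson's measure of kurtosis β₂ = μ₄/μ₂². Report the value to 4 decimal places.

2.7050

μ₂² = 15.629² = 244.26564
μ₄/μ₂² = 660.74 / 244.26564 = 2.70501
β₂ ≈ 2.7050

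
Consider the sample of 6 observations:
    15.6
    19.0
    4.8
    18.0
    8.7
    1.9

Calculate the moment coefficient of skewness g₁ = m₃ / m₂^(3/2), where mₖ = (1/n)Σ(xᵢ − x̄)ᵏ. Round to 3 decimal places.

-0.182

x̄ = (15.6 + 19.0 + 4.8 + 18.0 + 8.7 + 1.9) / 6 = 11.3333
deviations (xᵢ − x̄): 4.2667, 7.6667, -6.5333, 6.6667, -2.6333, -9.4333
Σ(xᵢ − x̄)² = 260.0333 ⇒ m₂ = 260.0333/6 = 43.33889
Σ(xᵢ − x̄)³ = -311.9856 ⇒ m₃ = -311.9856/6 = -51.99759
m₂^(3/2) = 43.33889^(1.5) = 285.30978
g₁ = m₃ / m₂^(3/2) = -51.99759 / 285.30978 ≈ -0.182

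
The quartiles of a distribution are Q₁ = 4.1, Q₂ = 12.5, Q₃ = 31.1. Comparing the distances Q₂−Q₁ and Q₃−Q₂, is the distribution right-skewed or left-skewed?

Q₂ − Q₁ = 8.4;  Q₃ − Q₂ = 18.6
Q₃ − Q₂ > Q₂ − Q₁ ⇒ the upper half is more spread out ⇒ right-skewed.

right-skewed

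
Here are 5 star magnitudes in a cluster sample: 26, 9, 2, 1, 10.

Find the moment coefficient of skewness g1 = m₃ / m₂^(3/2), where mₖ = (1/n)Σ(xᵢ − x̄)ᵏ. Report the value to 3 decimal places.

x̄ = (26 + 9 + 2 + 1 + 10) / 5 = 9.6000
deviations (xᵢ − x̄): 16.4000, -0.6000, -7.6000, -8.6000, 0.4000
Σ(xᵢ − x̄)² = 401.2000 ⇒ m₂ = 401.2000/5 = 80.24000
Σ(xᵢ − x̄)³ = 3335.7600 ⇒ m₃ = 3335.7600/5 = 667.15200
m₂^(3/2) = 80.24000^(1.5) = 718.76410
g1 = m₃ / m₂^(3/2) = 667.15200 / 718.76410 ≈ 0.928

0.928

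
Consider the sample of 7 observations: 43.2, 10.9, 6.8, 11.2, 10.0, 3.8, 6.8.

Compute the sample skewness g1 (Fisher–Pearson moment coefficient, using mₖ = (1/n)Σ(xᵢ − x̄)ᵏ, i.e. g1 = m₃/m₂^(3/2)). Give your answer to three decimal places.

1.872

x̄ = (43.2 + 10.9 + 6.8 + 11.2 + 10.0 + 3.8 + 6.8) / 7 = 13.2429
deviations (xᵢ − x̄): 29.9571, -2.3429, -6.4429, -2.0429, -3.2429, -9.4429, -6.4429
Σ(xᵢ − x̄)² = 1089.7971 ⇒ m₂ = 1089.7971/7 = 155.68531
Σ(xᵢ − x̄)³ = 25452.0757 ⇒ m₃ = 25452.0757/7 = 3636.01081
m₂^(3/2) = 155.68531^(1.5) = 1942.54656
g1 = m₃ / m₂^(3/2) = 3636.01081 / 1942.54656 ≈ 1.872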